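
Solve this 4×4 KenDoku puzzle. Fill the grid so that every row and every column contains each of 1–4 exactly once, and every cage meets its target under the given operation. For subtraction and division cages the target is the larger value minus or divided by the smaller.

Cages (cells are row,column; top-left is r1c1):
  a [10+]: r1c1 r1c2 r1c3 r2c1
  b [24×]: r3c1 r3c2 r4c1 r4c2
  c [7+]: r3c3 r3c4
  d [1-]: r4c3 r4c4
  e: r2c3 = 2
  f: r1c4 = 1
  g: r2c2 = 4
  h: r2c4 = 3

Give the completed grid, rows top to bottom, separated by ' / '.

3 2 4 1 / 1 4 2 3 / 2 1 3 4 / 4 3 1 2

Cage f is a single given cell, so r1c4 = 1.
Cage g is a single given cell; hence r2c2 = 4.
E is a freebie, so r2c3 = 2.
H is a freebie, so r2c4 = 3.
Column 4 already has 3; hence r3c4 = 4.
4 is placed in column 4, leaving r4c4 = 2.
Row 2 now contains 3; hence r2c1 = 1.
Row 3 already has 4, so r3c3 = 3.
The 4 cells of cage b must have product 24; hence r4c1 = 4.
3 is placed in column 3; hence r4c3 = 1.
3 is placed in column 3, leaving r1c3 = 4.
3 is placed in row 3; hence r3c1 = 2.
Cage b needs product 24; hence r3c2 = 1.
1 is placed in row 4, which forces r4c2 = 3.
2 is placed in column 1, so r1c1 = 3.
Column 2 now contains 3; hence r1c2 = 2.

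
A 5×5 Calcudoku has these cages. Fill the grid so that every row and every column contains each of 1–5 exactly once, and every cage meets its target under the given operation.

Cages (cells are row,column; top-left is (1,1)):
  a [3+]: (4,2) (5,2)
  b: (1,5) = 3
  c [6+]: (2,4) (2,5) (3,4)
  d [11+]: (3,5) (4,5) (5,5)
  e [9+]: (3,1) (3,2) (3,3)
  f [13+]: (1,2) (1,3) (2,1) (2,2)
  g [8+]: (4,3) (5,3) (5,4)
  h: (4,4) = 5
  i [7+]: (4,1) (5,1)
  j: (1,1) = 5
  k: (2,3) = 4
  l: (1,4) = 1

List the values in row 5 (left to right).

J is a freebie, leaving (1,1) = 5.
L is a freebie, leaving (1,4) = 1.
Cage b is given, so (1,5) = 3.
K is a freebie, leaving (2,3) = 4.
Cage h is given, so (4,4) = 5.
Cage f needs sum 13, leaving (1,2) = 4.
Column 3 now contains 4; hence (1,3) = 2.
Cage f has sum 13, so (2,1) = 2.
Cage f has sum 13; hence (2,2) = 5.
Row 2 already has 2, which forces (2,4) = 3.
Cage c has sum 6, which forces (2,5) = 1.
Column 4 now contains 3, which forces (3,4) = 2.
2 is placed in column 4, so (5,4) = 4.
Cage e needs sum 9, which forces (3,3) = 5.
Row 3 already has 5, which forces (3,5) = 4.
Cage i's pair has sum 7, so (4,1) = 4.
Column 5 now contains 4, so (4,5) = 2.
Row 5 now contains 4, so (5,1) = 3.
Row 5 now contains 3, which forces (5,3) = 1.
Column 5 already has 2, so (5,5) = 5.
Column 1 now contains 3, which forces (3,1) = 1.
The 3 cells of cage e must have sum 9, which forces (3,2) = 3.
Row 4 already has 2, leaving (4,2) = 1.
Column 3 now contains 1, leaving (4,3) = 3.
Row 5 already has 1, which forces (5,2) = 2.
The full grid is 5 4 2 1 3 / 2 5 4 3 1 / 1 3 5 2 4 / 4 1 3 5 2 / 3 2 1 4 5.

3 2 1 4 5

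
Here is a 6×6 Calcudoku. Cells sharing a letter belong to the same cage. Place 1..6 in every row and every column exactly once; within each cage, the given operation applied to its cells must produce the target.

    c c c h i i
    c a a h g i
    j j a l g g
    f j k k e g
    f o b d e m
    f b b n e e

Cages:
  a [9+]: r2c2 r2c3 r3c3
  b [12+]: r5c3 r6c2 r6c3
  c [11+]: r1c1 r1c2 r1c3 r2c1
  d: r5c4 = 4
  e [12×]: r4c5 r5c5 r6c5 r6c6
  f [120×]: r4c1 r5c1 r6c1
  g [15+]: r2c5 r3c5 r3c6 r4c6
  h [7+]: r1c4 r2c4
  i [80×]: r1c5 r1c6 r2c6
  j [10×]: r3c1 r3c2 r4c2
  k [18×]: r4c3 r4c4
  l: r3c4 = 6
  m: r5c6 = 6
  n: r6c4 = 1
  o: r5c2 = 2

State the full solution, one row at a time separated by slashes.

The 3 cells of cage i must have product 80; hence r1c5 = 4.
The 3 cells of cage i must have product 80; hence r1c6 = 5.
Cage i has product 80; hence r2c6 = 4.
Cage l is a single given cell, leaving r3c4 = 6.
Column 4 now contains 6, so r4c4 = 3.
Cage o is a single given cell, leaving r5c2 = 2.
Cage d is given, which forces r5c4 = 4.
Cage m is a single given cell, which forces r5c6 = 6.
Cage n is a single given cell, leaving r6c4 = 1.
1 is placed in row 6, leaving r6c6 = 2.
Column 4 now contains 1; hence r1c4 = 2.
The two cells of cage h must have sum 7, which forces r2c4 = 5.
The 4 cells of cage g must have sum 15, leaving r2c5 = 6.
Cage j needs product 10, so r3c1 = 2.
The 4 cells of cage g must have sum 15, leaving r3c5 = 5.
The 4 cells of cage g must have sum 15, so r3c6 = 3.
Row 4 already has 3, so r4c3 = 6.
Cage e has product 12; hence r4c5 = 2.
Column 6 now contains 2, so r4c6 = 1.
Row 5 now contains 6, so r5c1 = 5.
Cage e has product 12, leaving r5c5 = 1.
Cage e needs product 12, leaving r6c5 = 3.
Column 1 now contains 2, which forces r2c1 = 1.
Cage a has sum 9; hence r2c2 = 3.
The 3 cells of cage a must have sum 9; hence r2c3 = 2.
5 is placed in row 3; hence r3c2 = 1.
The 3 cells of cage a must have sum 9, which forces r3c3 = 4.
Row 4 now contains 6; hence r4c1 = 4.
1 is placed in row 4, leaving r4c2 = 5.
Row 5 already has 1, which forces r5c3 = 3.
Cage f has product 120, so r6c1 = 6.
Column 2 already has 5, leaving r6c2 = 4.
Column 3 now contains 4, which forces r6c3 = 5.
Column 1 already has 6, which forces r1c1 = 3.
1 is placed in column 2, so r1c2 = 6.
Column 3 now contains 3, leaving r1c3 = 1.

3 6 1 2 4 5 / 1 3 2 5 6 4 / 2 1 4 6 5 3 / 4 5 6 3 2 1 / 5 2 3 4 1 6 / 6 4 5 1 3 2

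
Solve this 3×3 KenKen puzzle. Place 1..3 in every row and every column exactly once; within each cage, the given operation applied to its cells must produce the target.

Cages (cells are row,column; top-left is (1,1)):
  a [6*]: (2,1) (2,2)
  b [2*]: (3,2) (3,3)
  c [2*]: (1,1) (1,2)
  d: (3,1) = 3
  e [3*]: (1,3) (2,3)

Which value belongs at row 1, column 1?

1

Cage d is a single given cell, so (3,1) = 3.
Column 1 now contains 3, which forces (2,1) = 2.
Cage a needs two cells with product 6; hence (2,2) = 3.
3 is placed in row 2, which forces (2,3) = 1.
1 is placed in column 3, which forces (3,3) = 2.
Column 1 now contains 2, so (1,1) = 1.
Cage c's pair has product 2, so (1,2) = 2.
1 is placed in column 3, which forces (1,3) = 3.
Row 3 now contains 2, which forces (3,2) = 1.
The full grid is 1 2 3 / 2 3 1 / 3 1 2.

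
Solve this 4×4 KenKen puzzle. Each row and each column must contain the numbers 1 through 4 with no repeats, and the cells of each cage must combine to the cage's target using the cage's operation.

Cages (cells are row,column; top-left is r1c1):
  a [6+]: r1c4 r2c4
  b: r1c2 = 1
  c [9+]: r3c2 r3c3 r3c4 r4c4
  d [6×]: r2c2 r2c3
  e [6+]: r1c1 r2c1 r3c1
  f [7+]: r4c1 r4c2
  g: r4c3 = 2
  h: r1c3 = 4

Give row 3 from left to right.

B is a freebie, leaving r1c2 = 1.
H is a freebie; hence r1c3 = 4.
Row 1 now contains 4, so r1c4 = 2.
Column 4 already has 2, leaving r2c4 = 4.
G is a freebie, leaving r4c3 = 2.
Row 1 now contains 2, leaving r1c1 = 3.
Cage d needs two cells with product 6, so r2c2 = 2.
2 is placed in column 3; hence r2c3 = 3.
2 is placed in column 2, leaving r3c2 = 4.
3 is placed in column 3; hence r3c3 = 1.
1 is placed in row 3, which forces r3c4 = 3.
3 is placed in column 1, leaving r4c1 = 4.
4 is placed in column 2, leaving r4c2 = 3.
3 is placed in column 4, leaving r4c4 = 1.
2 is placed in row 2, which forces r2c1 = 1.
1 is placed in row 3, so r3c1 = 2.
Filled in: 3 1 4 2 / 1 2 3 4 / 2 4 1 3 / 4 3 2 1.

2 4 1 3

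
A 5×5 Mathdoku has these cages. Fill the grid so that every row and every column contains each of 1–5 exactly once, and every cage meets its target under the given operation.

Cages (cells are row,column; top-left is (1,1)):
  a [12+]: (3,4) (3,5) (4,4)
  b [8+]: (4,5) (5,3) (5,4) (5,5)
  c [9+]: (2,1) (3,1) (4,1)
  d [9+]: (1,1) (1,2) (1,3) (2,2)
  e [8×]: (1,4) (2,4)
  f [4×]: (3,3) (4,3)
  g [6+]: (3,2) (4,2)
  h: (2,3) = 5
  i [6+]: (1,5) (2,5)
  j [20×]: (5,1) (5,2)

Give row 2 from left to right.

4 3 5 2 1

Cage h is a single given cell, so (2,3) = 5.
Column 4 needs a 1, and only (5,4) is open for it.
Row 5 needs a 3, and only (5,5) is open for it.
The 4 cells of cage b must have sum 8; hence (4,5) = 2.
Cage b needs sum 8; hence (5,3) = 2.
The two cells of cage i must have sum 6, which forces (1,5) = 5.
Cage i's pair has sum 6, leaving (2,5) = 1.
5 is placed in column 5, so (3,5) = 4.
4 is placed in row 3; hence (3,3) = 1.
Cage f's pair has product 4, leaving (4,3) = 4.
4 is placed in column 3, which forces (1,3) = 3.
Cage d needs sum 9; hence (2,2) = 3.
The two cells of cage g must have sum 6, leaving (3,2) = 5.
Row 3 now contains 5; hence (3,4) = 3.
The two cells of cage g must have sum 6; hence (4,2) = 1.
Column 4 now contains 3, which forces (4,4) = 5.
Column 2 now contains 5, so (5,2) = 4.
Cage d needs sum 9, so (1,1) = 1.
1 is placed in column 2, which forces (1,2) = 2.
Row 1 already has 2, leaving (1,4) = 4.
Row 2 already has 3, which forces (2,1) = 4.
4 is placed in column 4, which forces (2,4) = 2.
Row 3 now contains 5, so (3,1) = 2.
1 is placed in row 4; hence (4,1) = 3.
Row 5 now contains 4, which forces (5,1) = 5.
Filled in: 1 2 3 4 5 / 4 3 5 2 1 / 2 5 1 3 4 / 3 1 4 5 2 / 5 4 2 1 3.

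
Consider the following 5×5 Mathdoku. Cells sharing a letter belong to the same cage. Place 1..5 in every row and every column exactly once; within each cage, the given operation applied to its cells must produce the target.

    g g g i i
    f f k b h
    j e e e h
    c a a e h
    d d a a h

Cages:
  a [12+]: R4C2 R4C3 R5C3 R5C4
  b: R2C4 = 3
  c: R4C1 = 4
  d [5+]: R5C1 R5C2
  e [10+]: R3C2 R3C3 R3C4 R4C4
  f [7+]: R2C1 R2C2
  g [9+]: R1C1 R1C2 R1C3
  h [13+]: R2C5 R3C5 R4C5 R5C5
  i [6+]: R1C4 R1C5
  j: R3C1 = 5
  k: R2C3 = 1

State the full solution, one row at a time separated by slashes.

Cage k is given, leaving R2C3 = 1.
Cage b is given; hence R2C4 = 3.
Cage j is given, which forces R3C1 = 5.
Cage c is given, which forces R4C1 = 4.
Column 1 already has 4, leaving R2C1 = 2.
Cage f needs two cells with sum 7, which forces R2C2 = 5.
Row 2 already has 5; hence R2C5 = 4.
The only place for 2 in column 5 is R1C5.
Cage g has sum 9; hence R1C3 = 5.
Cage i's pair has sum 6, which forces R1C4 = 4.
The 4 cells of cage a must have sum 12, leaving R5C4 = 5.
Cage h needs sum 13, leaving R4C5 = 5.
Row 3 needs a 2, and only R3C4 is open for it.
2 is placed in column 4, leaving R4C4 = 1.
Row 4 already has 1, so R4C2 = 2.
Cage a has sum 12, leaving R4C3 = 3.
Column 2 already has 2, which forces R5C2 = 4.
The 4 cells of cage a must have sum 12; hence R5C3 = 2.
4 is placed in column 2; hence R3C2 = 3.
3 is placed in column 3, leaving R3C3 = 4.
3 is placed in row 3, so R3C5 = 1.
Cage d needs two cells with sum 5, which forces R5C1 = 1.
Column 5 now contains 1, which forces R5C5 = 3.
Column 1 already has 1, so R1C1 = 3.
Column 2 already has 3, which forces R1C2 = 1.

3 1 5 4 2 / 2 5 1 3 4 / 5 3 4 2 1 / 4 2 3 1 5 / 1 4 2 5 3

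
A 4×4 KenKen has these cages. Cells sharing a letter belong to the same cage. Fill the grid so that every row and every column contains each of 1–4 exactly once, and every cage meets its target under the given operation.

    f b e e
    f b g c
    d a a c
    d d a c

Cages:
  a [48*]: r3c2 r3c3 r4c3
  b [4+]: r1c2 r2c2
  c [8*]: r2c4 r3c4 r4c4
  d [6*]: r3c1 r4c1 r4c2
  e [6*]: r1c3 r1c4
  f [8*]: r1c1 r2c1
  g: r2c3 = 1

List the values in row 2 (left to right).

2 3 1 4

Cage g is a single given cell, which forces r2c3 = 1.
Cage a needs product 48, which forces r3c2 = 4.
Cage a needs product 48, which forces r3c3 = 3.
The 3 cells of cage a must have product 48, leaving r4c3 = 4.
Cage b's pair has sum 4, leaving r1c2 = 1.
Column 3 now contains 3; hence r1c3 = 2.
Cage e's pair has product 6, leaving r1c4 = 3.
Row 2 now contains 1; hence r2c2 = 3.
The 3 cells of cage c must have product 8, leaving r2c4 = 4.
Column 2 now contains 3, which forces r4c2 = 2.
2 is placed in row 4; hence r4c4 = 1.
2 is placed in row 1, leaving r1c1 = 4.
Row 2 already has 4; hence r2c1 = 2.
The 3 cells of cage d must have product 6; hence r3c1 = 1.
1 is placed in column 4, so r3c4 = 2.
Row 4 now contains 1, so r4c1 = 3.
The full grid is 4 1 2 3 / 2 3 1 4 / 1 4 3 2 / 3 2 4 1.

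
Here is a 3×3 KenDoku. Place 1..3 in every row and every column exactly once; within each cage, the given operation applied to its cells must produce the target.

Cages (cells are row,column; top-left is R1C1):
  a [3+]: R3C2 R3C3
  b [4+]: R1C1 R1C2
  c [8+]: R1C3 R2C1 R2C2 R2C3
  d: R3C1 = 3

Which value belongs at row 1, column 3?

Cage c has sum 8, so R1C3 = 2.
D is a freebie, which forces R3C1 = 3.
2 is placed in column 3, leaving R3C3 = 1.
3 is placed in column 1, so R1C1 = 1.
Cage b needs two cells with sum 4, leaving R1C2 = 3.
1 is placed in column 1, so R2C1 = 2.
Row 2 already has 2, which forces R2C2 = 1.
Column 3 now contains 1, leaving R2C3 = 3.
Row 3 now contains 1, so R3C2 = 2.
Filled in: 1 3 2 / 2 1 3 / 3 2 1.

2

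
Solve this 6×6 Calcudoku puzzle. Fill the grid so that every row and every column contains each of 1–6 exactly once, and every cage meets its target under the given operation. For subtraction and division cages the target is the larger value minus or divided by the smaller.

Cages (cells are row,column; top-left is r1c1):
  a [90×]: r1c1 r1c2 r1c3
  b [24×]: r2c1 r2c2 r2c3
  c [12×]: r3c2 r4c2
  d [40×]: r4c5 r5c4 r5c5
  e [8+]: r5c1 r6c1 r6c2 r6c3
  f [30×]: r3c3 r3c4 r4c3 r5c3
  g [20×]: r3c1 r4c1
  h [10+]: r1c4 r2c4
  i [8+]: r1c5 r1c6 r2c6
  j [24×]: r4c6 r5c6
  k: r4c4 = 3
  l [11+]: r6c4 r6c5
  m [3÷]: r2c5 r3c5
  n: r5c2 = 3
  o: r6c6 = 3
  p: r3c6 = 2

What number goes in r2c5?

1

Cage p is given; hence r3c6 = 2.
Cage k is a single given cell, which forces r4c4 = 3.
N is a freebie; hence r5c2 = 3.
Cage o is given, which forces r6c6 = 3.
The two cells of cage c must have product 12; hence r3c2 = 6.
Cage c needs two cells with product 12, leaving r4c2 = 2.
The 4 cells of cage e must have sum 8, which forces r5c1 = 1.
Column 2 already has 6, leaving r1c2 = 5.
In row 1, 2 can only go at r1c5, so r1c5 = 2.
Cage i has sum 8, which forces r1c6 = 1.
Cage i has sum 8, which forces r2c6 = 5.
Cage d has product 40, so r5c4 = 2.
Cage f needs product 30, which forces r3c3 = 5.
Cage f needs product 30, which forces r3c4 = 1.
1 is placed in row 3, leaving r3c5 = 3.
Cage f has product 30; hence r4c3 = 1.
2 is placed in row 5, so r5c3 = 6.
6 is placed in row 5, so r5c6 = 4.
The 3 cells of cage a must have product 90, leaving r1c1 = 6.
Column 3 now contains 6; hence r1c3 = 3.
Row 1 now contains 6, so r1c4 = 4.
Column 4 already has 4, which forces r2c4 = 6.
Column 5 now contains 3, which forces r2c5 = 1.
5 is placed in row 3; hence r3c1 = 4.
The two cells of cage g must have product 20, so r4c1 = 5.
Cage d has product 40, so r4c5 = 4.
Column 6 already has 4, leaving r4c6 = 6.
Row 5 already has 4, leaving r5c5 = 5.
4 is placed in column 1; hence r6c1 = 2.
Cage e needs sum 8, which forces r6c2 = 1.
2 is placed in row 6, leaving r6c3 = 4.
Column 4 now contains 6, so r6c4 = 5.
Column 5 now contains 5, leaving r6c5 = 6.
2 is placed in column 1, so r2c1 = 3.
Row 2 now contains 1, so r2c2 = 4.
4 is placed in column 3; hence r2c3 = 2.
The full grid is 6 5 3 4 2 1 / 3 4 2 6 1 5 / 4 6 5 1 3 2 / 5 2 1 3 4 6 / 1 3 6 2 5 4 / 2 1 4 5 6 3.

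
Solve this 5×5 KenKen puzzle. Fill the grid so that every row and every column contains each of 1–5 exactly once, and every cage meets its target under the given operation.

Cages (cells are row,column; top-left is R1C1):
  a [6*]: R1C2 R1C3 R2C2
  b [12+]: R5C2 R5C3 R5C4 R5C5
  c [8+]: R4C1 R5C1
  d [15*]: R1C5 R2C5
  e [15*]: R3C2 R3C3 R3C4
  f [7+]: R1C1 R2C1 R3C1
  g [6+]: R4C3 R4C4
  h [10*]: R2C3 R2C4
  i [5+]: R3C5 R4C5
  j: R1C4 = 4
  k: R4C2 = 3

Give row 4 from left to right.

Cage j is a single given cell, so R1C4 = 4.
Cage k is given, which forces R4C2 = 3.
The 3 cells of cage a must have product 6; hence R1C3 = 3.
3 is placed in row 1, so R1C5 = 5.
Column 5 now contains 5; hence R2C5 = 3.
Row 4 already has 3; hence R4C1 = 5.
Cage c's pair has sum 8, so R5C1 = 3.
The 3 cells of cage e must have product 15; hence R3C4 = 3.
Cage g's pair has sum 6; hence R4C3 = 4.
Cage g needs two cells with sum 6, leaving R4C4 = 2.
4 is placed in row 4, which forces R4C5 = 1.
Cage h needs two cells with product 10, so R2C3 = 2.
2 is placed in column 4, so R2C4 = 5.
1 is placed in column 5, so R3C5 = 4.
5 is placed in column 4, leaving R5C4 = 1.
Column 5 already has 4; hence R5C5 = 2.
The 3 cells of cage a must have product 6, so R1C2 = 2.
Cage f has sum 7, so R2C1 = 4.
Row 2 already has 2, so R2C2 = 1.
Column 2 now contains 1, which forces R3C2 = 5.
Row 3 already has 5, which forces R3C3 = 1.
Cage b has sum 12; hence R5C2 = 4.
Row 5 now contains 1; hence R5C3 = 5.
Row 1 now contains 2, leaving R1C1 = 1.
Row 3 now contains 1; hence R3C1 = 2.
Completed grid: 1 2 3 4 5 / 4 1 2 5 3 / 2 5 1 3 4 / 5 3 4 2 1 / 3 4 5 1 2.

5 3 4 2 1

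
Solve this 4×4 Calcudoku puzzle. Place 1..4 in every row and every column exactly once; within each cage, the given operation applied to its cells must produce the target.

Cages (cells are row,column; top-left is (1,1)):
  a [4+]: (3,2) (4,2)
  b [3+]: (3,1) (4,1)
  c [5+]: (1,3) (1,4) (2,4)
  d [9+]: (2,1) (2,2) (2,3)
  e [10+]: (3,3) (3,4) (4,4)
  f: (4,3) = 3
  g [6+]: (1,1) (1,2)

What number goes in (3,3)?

F is a freebie, which forces (4,3) = 3.
3 is placed in row 4, so (4,4) = 4.
Cage a needs two cells with sum 4, so (3,2) = 3.
Column 3 already has 3, so (3,3) = 4.
Column 4 now contains 4, so (3,4) = 2.
3 is placed in row 4, so (4,2) = 1.
Cage c has sum 5; hence (1,3) = 1.
Cage c needs sum 5, so (1,4) = 3.
Cage d has sum 9, which forces (2,1) = 3.
Cage d needs sum 9, leaving (2,2) = 4.
4 is placed in column 3, leaving (2,3) = 2.
Column 4 already has 2; hence (2,4) = 1.
Row 3 now contains 2, which forces (3,1) = 1.
Row 4 already has 1, so (4,1) = 2.
Column 1 already has 2; hence (1,1) = 4.
Column 2 now contains 4, leaving (1,2) = 2.
Filled in: 4 2 1 3 / 3 4 2 1 / 1 3 4 2 / 2 1 3 4.

4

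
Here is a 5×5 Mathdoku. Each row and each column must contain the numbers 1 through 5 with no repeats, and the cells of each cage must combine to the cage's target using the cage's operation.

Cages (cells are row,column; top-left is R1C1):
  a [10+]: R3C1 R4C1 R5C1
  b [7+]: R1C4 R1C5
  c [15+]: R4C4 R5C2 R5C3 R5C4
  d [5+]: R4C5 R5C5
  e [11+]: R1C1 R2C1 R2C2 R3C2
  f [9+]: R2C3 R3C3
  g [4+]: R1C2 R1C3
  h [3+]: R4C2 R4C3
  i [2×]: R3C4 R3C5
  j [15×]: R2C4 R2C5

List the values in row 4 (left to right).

5 1 2 3 4

The pair R2C4/R2C5 in row 2 holds {3, 5}, so R2C3 = 4.
Cage f needs two cells with sum 9, which forces R3C3 = 5.
The 3 cells of cage a must have sum 10, so R4C1 = 5.
Column 1 now contains 5, which forces R1C1 = 4.
Column 1 already has 4, leaving R3C1 = 3.
The 4 cells of cage e must have sum 11, which forces R3C2 = 4.
Column 2 already has 4, so R5C2 = 5.
5 is placed in row 5, so R5C4 = 4.
4 is placed in column 4, which forces R4C4 = 3.
Row 4 now contains 3; hence R4C5 = 4.
Cage a needs sum 10, which forces R5C1 = 2.
The 4 cells of cage c must have sum 15, so R5C3 = 3.
Row 5 already has 2, which forces R5C5 = 1.
Cage g needs two cells with sum 4, so R1C2 = 3.
Column 3 now contains 3, which forces R1C3 = 1.
2 is placed in column 1, which forces R2C1 = 1.
The 4 cells of cage e must have sum 11, which forces R2C2 = 2.
Column 4 now contains 3, leaving R2C4 = 5.
Cage j needs two cells with product 15, so R2C5 = 3.
The two cells of cage i must have product 2, which forces R3C4 = 1.
1 is placed in column 5, so R3C5 = 2.
2 is placed in column 2, leaving R4C2 = 1.
Column 3 already has 1, which forces R4C3 = 2.
5 is placed in column 4, which forces R1C4 = 2.
Column 5 now contains 2, so R1C5 = 5.
Filled in: 4 3 1 2 5 / 1 2 4 5 3 / 3 4 5 1 2 / 5 1 2 3 4 / 2 5 3 4 1.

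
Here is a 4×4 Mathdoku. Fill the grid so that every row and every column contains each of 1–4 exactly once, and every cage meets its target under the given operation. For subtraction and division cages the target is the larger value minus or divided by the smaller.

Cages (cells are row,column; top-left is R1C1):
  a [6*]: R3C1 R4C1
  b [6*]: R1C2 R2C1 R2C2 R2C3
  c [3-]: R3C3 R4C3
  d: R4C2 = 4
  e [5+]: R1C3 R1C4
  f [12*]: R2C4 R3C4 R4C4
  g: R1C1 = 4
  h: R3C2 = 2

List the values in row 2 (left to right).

Cage g is a single given cell; hence R1C1 = 4.
Cage b has product 6, which forces R1C2 = 1.
Cage h is a single given cell, which forces R3C2 = 2.
D is a freebie, which forces R4C2 = 4.
Row 4 already has 4, which forces R4C3 = 1.
Row 4 now contains 1, which forces R4C4 = 3.
The two cells of cage e must have sum 5; hence R1C3 = 3.
Column 4 now contains 3, which forces R1C4 = 2.
Cage b has product 6, so R2C1 = 1.
2 is placed in column 2, so R2C2 = 3.
Cage b needs product 6, so R2C3 = 2.
1 is placed in row 2, so R2C4 = 4.
Row 3 already has 2, so R3C1 = 3.
Column 3 already has 1; hence R3C3 = 4.
Column 4 now contains 4, leaving R3C4 = 1.
Row 4 already has 3, leaving R4C1 = 2.
Filled in: 4 1 3 2 / 1 3 2 4 / 3 2 4 1 / 2 4 1 3.

1 3 2 4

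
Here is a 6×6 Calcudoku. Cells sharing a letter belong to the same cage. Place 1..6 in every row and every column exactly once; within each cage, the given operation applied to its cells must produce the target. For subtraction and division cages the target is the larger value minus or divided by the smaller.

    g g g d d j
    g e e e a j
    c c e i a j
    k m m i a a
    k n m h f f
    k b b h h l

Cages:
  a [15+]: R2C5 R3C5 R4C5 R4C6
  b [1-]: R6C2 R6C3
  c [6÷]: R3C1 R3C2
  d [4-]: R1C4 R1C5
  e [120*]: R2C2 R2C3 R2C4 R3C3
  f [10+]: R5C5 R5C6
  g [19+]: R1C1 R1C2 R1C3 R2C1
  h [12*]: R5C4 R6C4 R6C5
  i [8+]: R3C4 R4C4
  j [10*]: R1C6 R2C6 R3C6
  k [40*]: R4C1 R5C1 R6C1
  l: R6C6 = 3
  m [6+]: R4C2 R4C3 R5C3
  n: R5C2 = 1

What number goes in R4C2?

2

N is a freebie, leaving R5C2 = 1.
Cage l is a single given cell; hence R6C6 = 3.
Cage c's pair has quotient 6, which forces R3C1 = 1.
Column 2 already has 1; hence R3C2 = 6.
The 3 cells of cage m must have sum 6; hence R4C3 = 1.
In row 5, 5 can only go at R5C1, so R5C1 = 5.
The only place for 3 in column 1 is R1C1.
The 4 cells of cage g must have sum 19; hence R1C2 = 4.
The 4 cells of cage g must have sum 19, so R1C3 = 6.
Cage g has sum 19, so R2C1 = 6.
Column 2 already has 4, leaving R6C2 = 5.
Row 6 now contains 5, leaving R6C3 = 4.
Cage e needs product 120, which forces R2C4 = 4.
Cage k has product 40; hence R4C1 = 4.
4 is placed in row 6, so R6C1 = 2.
Cage h has product 12; hence R5C4 = 2.
The 3 cells of cage m must have sum 6, which forces R4C2 = 2.
2 is placed in row 5; hence R5C3 = 3.
Column 2 now contains 2, which forces R2C2 = 3.
The only place for 2 in row 1 is R1C6.
The 3 cells of cage j must have product 10; hence R2C6 = 1.
2 is placed in column 6, leaving R3C6 = 5.
Column 6 now contains 5, which forces R4C6 = 6.
6 is placed in column 6, which forces R5C6 = 4.
Cage e needs product 120, leaving R2C3 = 5.
Cage a needs sum 15; hence R2C5 = 2.
5 is placed in row 3; hence R3C3 = 2.
5 is placed in row 3, leaving R3C4 = 3.
Cage a needs sum 15; hence R3C5 = 4.
Cage i's pair has sum 8, so R4C4 = 5.
Cage a has sum 15, leaving R4C5 = 3.
4 is placed in row 5, which forces R5C5 = 6.
6 is placed in column 5, so R6C5 = 1.
Column 4 already has 5; hence R1C4 = 1.
Column 5 already has 1, leaving R1C5 = 5.
Row 6 already has 1, leaving R6C4 = 6.
Filled in: 3 4 6 1 5 2 / 6 3 5 4 2 1 / 1 6 2 3 4 5 / 4 2 1 5 3 6 / 5 1 3 2 6 4 / 2 5 4 6 1 3.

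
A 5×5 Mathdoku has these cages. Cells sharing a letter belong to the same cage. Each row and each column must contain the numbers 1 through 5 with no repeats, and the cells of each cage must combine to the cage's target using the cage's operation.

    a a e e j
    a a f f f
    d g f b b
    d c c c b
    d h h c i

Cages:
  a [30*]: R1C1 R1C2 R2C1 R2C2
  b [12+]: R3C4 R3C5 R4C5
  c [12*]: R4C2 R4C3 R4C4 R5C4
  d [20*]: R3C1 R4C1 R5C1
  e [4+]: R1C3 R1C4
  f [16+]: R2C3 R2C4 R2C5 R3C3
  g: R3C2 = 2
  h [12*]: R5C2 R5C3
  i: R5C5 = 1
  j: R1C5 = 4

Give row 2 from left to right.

3 1 4 5 2

Cage j is a single given cell, so R1C5 = 4.
Cage g is given; hence R3C2 = 2.
Cage i is given; hence R5C5 = 1.
Cage b has sum 12, so R3C4 = 4.
The 4 cells of cage c must have product 12, which forces R4C3 = 2.
1 is placed in row 5; hence R5C4 = 2.
Cage f needs sum 16, leaving R2C3 = 4.
Column 4 now contains 2; hence R2C4 = 5.
The 4 cells of cage f must have sum 16, so R2C5 = 2.
4 is placed in row 3, leaving R3C3 = 5.
Row 3 already has 5, which forces R3C5 = 3.
Column 5 now contains 3; hence R4C5 = 5.
4 is placed in column 3, which forces R5C3 = 3.
The 4 cells of cage a must have product 30, so R1C1 = 2.
The 4 cells of cage a must have product 30, which forces R1C2 = 5.
Column 3 already has 3, which forces R1C3 = 1.
Cage e's pair has sum 4, so R1C4 = 3.
Row 3 already has 5, so R3C1 = 1.
Cage d needs product 20; hence R4C1 = 4.
Column 4 already has 3, so R4C4 = 1.
Cage d needs product 20, leaving R5C1 = 5.
Row 5 already has 3, so R5C2 = 4.
Column 1 already has 1, which forces R2C1 = 3.
Cage a has product 30, so R2C2 = 1.
1 is placed in row 4; hence R4C2 = 3.
The full grid is 2 5 1 3 4 / 3 1 4 5 2 / 1 2 5 4 3 / 4 3 2 1 5 / 5 4 3 2 1.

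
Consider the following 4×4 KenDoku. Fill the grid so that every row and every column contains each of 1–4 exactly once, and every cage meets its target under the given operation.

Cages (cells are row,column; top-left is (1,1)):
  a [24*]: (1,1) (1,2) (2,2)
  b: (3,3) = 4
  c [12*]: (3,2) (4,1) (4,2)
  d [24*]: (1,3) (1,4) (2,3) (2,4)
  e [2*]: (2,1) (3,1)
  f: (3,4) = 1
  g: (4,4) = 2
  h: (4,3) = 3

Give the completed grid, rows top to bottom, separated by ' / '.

Cage b is a single given cell; hence (3,3) = 4.
Cage f is given, which forces (3,4) = 1.
H is a freebie, which forces (4,3) = 3.
G is a freebie, leaving (4,4) = 2.
Cage e's pair has product 2; hence (2,1) = 1.
Row 2 already has 1, which forces (2,3) = 2.
Row 3 now contains 1; hence (3,1) = 2.
Cage c has product 12, which forces (3,2) = 3.
Column 1 already has 1, which forces (4,1) = 4.
Row 4 already has 4, which forces (4,2) = 1.
4 is placed in column 1, so (1,1) = 3.
The 3 cells of cage a must have product 24, leaving (1,2) = 2.
2 is placed in column 3; hence (1,3) = 1.
Row 1 already has 3, which forces (1,4) = 4.
Column 2 already has 3, which forces (2,2) = 4.
Column 4 now contains 4, so (2,4) = 3.

3 2 1 4 / 1 4 2 3 / 2 3 4 1 / 4 1 3 2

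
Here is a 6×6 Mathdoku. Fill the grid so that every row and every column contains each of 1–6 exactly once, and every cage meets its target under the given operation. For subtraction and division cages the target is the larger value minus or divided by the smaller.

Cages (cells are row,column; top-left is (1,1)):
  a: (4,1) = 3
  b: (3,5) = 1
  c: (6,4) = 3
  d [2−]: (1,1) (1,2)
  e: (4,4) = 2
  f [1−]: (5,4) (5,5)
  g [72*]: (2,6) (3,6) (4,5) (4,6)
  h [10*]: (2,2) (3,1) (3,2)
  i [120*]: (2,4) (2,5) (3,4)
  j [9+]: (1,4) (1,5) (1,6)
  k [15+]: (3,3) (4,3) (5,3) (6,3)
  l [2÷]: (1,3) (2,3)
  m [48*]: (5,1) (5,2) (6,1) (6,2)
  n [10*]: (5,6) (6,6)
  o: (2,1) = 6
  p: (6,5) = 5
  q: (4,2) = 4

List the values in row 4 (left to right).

Cage o is a single given cell, so (2,1) = 6.
B is a freebie, so (3,5) = 1.
A is a freebie, leaving (4,1) = 3.
Cage q is a single given cell, leaving (4,2) = 4.
Cage e is a single given cell; hence (4,4) = 2.
Row 4 already has 2, leaving (4,5) = 6.
6 is placed in row 4, which forces (4,6) = 1.
Cage c is a single given cell, which forces (6,4) = 3.
Cage p is a single given cell, which forces (6,5) = 5.
5 is placed in row 6, which forces (6,6) = 2.
Cage h has product 10, which forces (2,2) = 1.
The 3 cells of cage i must have product 120, which forces (2,4) = 5.
Column 5 now contains 5, so (2,5) = 4.
4 is placed in row 2; hence (2,6) = 3.
The 3 cells of cage i must have product 120, which forces (3,4) = 6.
Column 6 already has 3, so (3,6) = 4.
Row 4 already has 1, so (4,3) = 5.
2 is placed in column 6, leaving (5,6) = 5.
Column 2 now contains 1, which forces (6,2) = 6.
6 is placed in row 6, which forces (6,3) = 1.
Cage l needs two cells with quotient 2, so (1,3) = 4.
Cage j needs sum 9, which forces (1,4) = 1.
Cage j needs sum 9, leaving (1,5) = 2.
Column 6 already has 5, which forces (1,6) = 6.
Row 2 now contains 3, which forces (2,3) = 2.
Row 3 already has 6; hence (3,3) = 3.
Cage m needs product 48, which forces (5,1) = 1.
Column 2 now contains 6, leaving (5,2) = 2.
Cage k has sum 15, which forces (5,3) = 6.
Column 4 now contains 1, so (5,4) = 4.
Column 5 already has 2, leaving (5,5) = 3.
1 is placed in row 6, leaving (6,1) = 4.
Row 1 now contains 1; hence (1,1) = 5.
2 is placed in row 1, so (1,2) = 3.
Cage h needs product 10, so (3,1) = 2.
2 is placed in column 2, so (3,2) = 5.
Completed grid: 5 3 4 1 2 6 / 6 1 2 5 4 3 / 2 5 3 6 1 4 / 3 4 5 2 6 1 / 1 2 6 4 3 5 / 4 6 1 3 5 2.

3 4 5 2 6 1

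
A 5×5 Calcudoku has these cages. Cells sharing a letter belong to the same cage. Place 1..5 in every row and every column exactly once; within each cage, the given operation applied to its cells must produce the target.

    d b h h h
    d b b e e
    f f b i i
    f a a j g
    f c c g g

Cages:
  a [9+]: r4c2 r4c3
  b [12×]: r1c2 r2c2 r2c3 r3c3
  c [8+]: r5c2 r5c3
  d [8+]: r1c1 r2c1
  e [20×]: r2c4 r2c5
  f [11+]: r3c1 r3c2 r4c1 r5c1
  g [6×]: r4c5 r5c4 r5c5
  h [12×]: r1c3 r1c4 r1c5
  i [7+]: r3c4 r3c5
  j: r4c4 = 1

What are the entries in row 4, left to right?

Cage j is a single given cell, which forces r4c4 = 1.
Cage g needs product 6, leaving r5c5 = 1.
The 3 cells of cage h must have product 12; hence r1c3 = 1.
The 4 cells of cage b must have product 12, which forces r1c2 = 2.
Cage b needs product 12; hence r2c2 = 1.
Cage f needs sum 11; hence r3c1 = 1.
In row 1, 5 can only go at r1c1, so r1c1 = 5.
5 is placed in column 1, leaving r2c1 = 3.
Row 2 now contains 3, leaving r2c3 = 2.
Column 3 already has 2, which forces r3c3 = 3.
Column 3 already has 3, so r5c3 = 5.
Cage f has sum 11, which forces r3c2 = 4.
Cage a's pair has sum 9, which forces r4c2 = 5.
Column 3 already has 5; hence r4c3 = 4.
Row 5 now contains 5, which forces r5c2 = 3.
Row 5 already has 3, so r5c4 = 2.
2 is placed in column 4, leaving r3c4 = 5.
Cage i needs two cells with sum 7; hence r3c5 = 2.
Row 4 already has 4, so r4c1 = 2.
The 3 cells of cage g must have product 6, which forces r4c5 = 3.
Row 5 already has 2; hence r5c1 = 4.
Cage h has product 12, which forces r1c4 = 3.
3 is placed in column 5, which forces r1c5 = 4.
5 is placed in column 4, so r2c4 = 4.
Cage e needs two cells with product 20, so r2c5 = 5.
Completed grid: 5 2 1 3 4 / 3 1 2 4 5 / 1 4 3 5 2 / 2 5 4 1 3 / 4 3 5 2 1.

2 5 4 1 3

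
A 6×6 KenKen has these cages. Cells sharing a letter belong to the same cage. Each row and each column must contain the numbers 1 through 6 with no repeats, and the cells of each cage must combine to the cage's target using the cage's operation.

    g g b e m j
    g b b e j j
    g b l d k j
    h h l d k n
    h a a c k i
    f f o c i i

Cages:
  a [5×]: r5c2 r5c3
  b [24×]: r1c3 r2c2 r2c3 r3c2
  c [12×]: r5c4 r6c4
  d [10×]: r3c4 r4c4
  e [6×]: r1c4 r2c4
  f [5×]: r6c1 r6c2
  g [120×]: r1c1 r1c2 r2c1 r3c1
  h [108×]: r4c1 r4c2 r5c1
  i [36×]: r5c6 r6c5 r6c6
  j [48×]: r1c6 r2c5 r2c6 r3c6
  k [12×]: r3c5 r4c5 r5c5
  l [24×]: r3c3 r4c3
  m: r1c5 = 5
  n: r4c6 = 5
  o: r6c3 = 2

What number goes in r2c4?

M is a freebie, so r1c5 = 5.
Cage h needs product 108, which forces r4c1 = 3.
The 3 cells of cage h must have product 108, leaving r4c2 = 6.
6 is placed in row 4; hence r4c3 = 4.
N is a freebie, so r4c6 = 5.
The 3 cells of cage h must have product 108; hence r5c1 = 6.
Cage o is a single given cell; hence r6c3 = 2.
The 4 cells of cage g must have product 120, so r1c2 = 3.
Column 3 already has 4, which forces r3c3 = 6.
Cage d's pair has product 10, leaving r3c4 = 5.
5 is placed in row 4; hence r4c4 = 2.
Row 4 now contains 2; hence r4c5 = 1.
Column 3 now contains 6, so r1c3 = 1.
Row 1 already has 1, leaving r1c4 = 6.
Cage g needs product 120, so r2c1 = 5.
Cage b has product 24; hence r2c3 = 3.
6 is placed in column 4; hence r2c4 = 1.
Column 3 now contains 1, so r5c3 = 5.
Column 1 already has 5, which forces r6c1 = 1.
Row 6 already has 1, so r6c2 = 5.
5 is placed in row 5, so r5c2 = 1.
Row 3 needs a 1, and only r3c6 is open for it.
In row 3, 3 can only go at r3c5, so r3c5 = 3.
Column 5 already has 3, so r5c5 = 4.
The 3 cells of cage i must have product 36; hence r5c6 = 2.
Column 5 already has 3, so r6c5 = 6.
Cage i needs product 36, so r6c6 = 3.
2 is placed in column 6; hence r1c6 = 4.
Column 5 already has 6, so r2c5 = 2.
Cage j needs product 48; hence r2c6 = 6.
Row 5 now contains 4; hence r5c4 = 3.
3 is placed in row 6, which forces r6c4 = 4.
4 is placed in row 1, so r1c1 = 2.
2 is placed in row 2, so r2c2 = 4.
Cage g needs product 120, leaving r3c1 = 4.
The 4 cells of cage b must have product 24, which forces r3c2 = 2.
Filled in: 2 3 1 6 5 4 / 5 4 3 1 2 6 / 4 2 6 5 3 1 / 3 6 4 2 1 5 / 6 1 5 3 4 2 / 1 5 2 4 6 3.

1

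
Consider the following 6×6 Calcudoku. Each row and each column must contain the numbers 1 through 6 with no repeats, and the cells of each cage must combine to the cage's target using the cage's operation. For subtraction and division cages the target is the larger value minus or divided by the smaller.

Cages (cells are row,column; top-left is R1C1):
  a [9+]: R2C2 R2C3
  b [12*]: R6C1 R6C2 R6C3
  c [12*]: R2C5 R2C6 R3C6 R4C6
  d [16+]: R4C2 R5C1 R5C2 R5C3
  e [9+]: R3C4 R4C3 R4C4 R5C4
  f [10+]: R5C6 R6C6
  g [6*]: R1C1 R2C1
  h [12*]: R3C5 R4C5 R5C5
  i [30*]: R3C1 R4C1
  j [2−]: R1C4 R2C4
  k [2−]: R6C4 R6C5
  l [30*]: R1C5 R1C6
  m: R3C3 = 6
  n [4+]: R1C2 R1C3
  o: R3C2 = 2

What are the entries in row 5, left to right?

Cage o is given; hence R3C2 = 2.
Cage m is given, which forces R3C3 = 6.
Row 3 already has 6, leaving R3C1 = 5.
Cage i's pair has product 30, leaving R4C1 = 6.
Row 1 needs a 4, and only R1C4 is open for it.
In row 1, 2 can only go at R1C1, so R1C1 = 2.
Column 1 now contains 2, which forces R2C1 = 3.
In row 3, 4 can only go at R3C5, so R3C5 = 4.
Row 4 needs a 4, and only R4C2 is open for it.
Column 2 already has 4, so R2C2 = 5.
Cage a's pair has sum 9, leaving R2C3 = 4.
Cage c has product 12; hence R4C6 = 2.
The 4 cells of cage e must have sum 9, so R5C4 = 2.
Column 4 now contains 2; hence R2C4 = 6.
Row 2 now contains 6, which forces R2C6 = 1.
Column 6 already has 1, leaving R3C6 = 3.
2 is placed in row 5; hence R5C3 = 5.
Row 2 now contains 1, so R2C5 = 2.
Row 3 now contains 3, which forces R3C4 = 1.
Cage e needs sum 9, so R4C3 = 1.
The 4 cells of cage e must have sum 9; hence R4C4 = 5.
Row 4 now contains 1, so R4C5 = 3.
Column 5 now contains 3, so R5C5 = 1.
5 is placed in column 4; hence R6C4 = 3.
1 is placed in column 5, leaving R6C5 = 5.
The two cells of cage n must have sum 4, leaving R1C2 = 1.
Column 3 already has 1; hence R1C3 = 3.
Column 5 already has 5, leaving R1C5 = 6.
Cage l needs two cells with product 30, leaving R1C6 = 5.
Row 5 now contains 1, which forces R5C1 = 4.
The 4 cells of cage d must have sum 16, so R5C2 = 3.
Row 5 now contains 4, which forces R5C6 = 6.
Cage b needs product 12, so R6C1 = 1.
The 3 cells of cage b must have product 12, so R6C2 = 6.
Row 6 now contains 3; hence R6C3 = 2.
Column 6 now contains 6, so R6C6 = 4.
Completed grid: 2 1 3 4 6 5 / 3 5 4 6 2 1 / 5 2 6 1 4 3 / 6 4 1 5 3 2 / 4 3 5 2 1 6 / 1 6 2 3 5 4.

4 3 5 2 1 6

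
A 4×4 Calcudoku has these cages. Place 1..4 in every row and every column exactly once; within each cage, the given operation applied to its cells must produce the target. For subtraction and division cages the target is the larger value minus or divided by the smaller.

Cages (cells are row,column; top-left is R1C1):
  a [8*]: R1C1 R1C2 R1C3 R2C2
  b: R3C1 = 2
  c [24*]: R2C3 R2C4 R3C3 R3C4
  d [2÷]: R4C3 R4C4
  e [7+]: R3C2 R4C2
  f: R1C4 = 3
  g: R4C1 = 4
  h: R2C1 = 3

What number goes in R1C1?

1

F is a freebie, so R1C4 = 3.
Cage h is a single given cell, so R2C1 = 3.
Cage a has product 8; hence R2C2 = 1.
Cage b is given, leaving R3C1 = 2.
Cage g is given, leaving R4C1 = 4.
Row 4 now contains 4, so R4C2 = 3.
Column 1 now contains 4; hence R1C1 = 1.
Column 2 already has 3, which forces R3C2 = 4.
The 4 cells of cage c must have product 24; hence R3C3 = 3.
The 4 cells of cage c must have product 24, which forces R3C4 = 1.
Column 4 already has 1, which forces R4C4 = 2.
Column 2 already has 4, which forces R1C2 = 2.
Cage a needs product 8, so R1C3 = 4.
Cage c needs product 24; hence R2C3 = 2.
Column 4 now contains 2, which forces R2C4 = 4.
2 is placed in row 4, which forces R4C3 = 1.
The full grid is 1 2 4 3 / 3 1 2 4 / 2 4 3 1 / 4 3 1 2.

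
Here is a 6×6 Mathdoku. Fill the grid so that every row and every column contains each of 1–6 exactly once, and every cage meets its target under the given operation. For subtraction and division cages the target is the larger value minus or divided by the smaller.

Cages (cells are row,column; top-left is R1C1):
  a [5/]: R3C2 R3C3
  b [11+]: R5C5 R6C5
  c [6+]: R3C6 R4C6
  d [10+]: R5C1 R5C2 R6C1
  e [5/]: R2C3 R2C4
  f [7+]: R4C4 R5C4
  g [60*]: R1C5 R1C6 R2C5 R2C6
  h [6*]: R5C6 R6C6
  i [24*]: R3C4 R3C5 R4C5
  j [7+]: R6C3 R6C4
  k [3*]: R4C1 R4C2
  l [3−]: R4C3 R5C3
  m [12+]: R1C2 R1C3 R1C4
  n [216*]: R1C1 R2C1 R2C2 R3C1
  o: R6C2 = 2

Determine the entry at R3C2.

5

Cage o is a single given cell, which forces R6C2 = 2.
In column 5, 1 can only go at R1C5, so R1C5 = 1.
Cage g needs product 60, so R1C6 = 5.
In row 1, 3 can only go at R1C1, so R1C1 = 3.
3 is placed in column 1; hence R4C1 = 1.
Cage k needs two cells with product 3, which forces R4C2 = 3.
The 4 cells of cage n must have product 216, which forces R2C1 = 2.
Column 2 already has 3, so R2C2 = 6.
Cage n needs product 216, so R3C1 = 6.
Column 2 already has 6; hence R1C2 = 4.
The 3 cells of cage d must have sum 10, leaving R5C2 = 1.
1 is placed in column 2; hence R3C2 = 5.
Cage a's pair has quotient 5; hence R3C3 = 1.
Column 3 already has 1, leaving R2C3 = 5.
The two cells of cage e must have quotient 5, which forces R2C4 = 1.
Cage l's pair has difference 3, leaving R4C3 = 6.
Cage l's pair has difference 3, which forces R5C3 = 3.
Column 3 already has 3; hence R6C3 = 4.
Row 6 already has 4, leaving R6C4 = 3.
3 is placed in row 6, leaving R6C6 = 1.
6 is placed in column 3, so R1C3 = 2.
The 3 cells of cage m must have sum 12, so R1C4 = 6.
The 3 cells of cage i must have product 24; hence R3C5 = 3.
Cage d has sum 10, which forces R5C1 = 4.
The two cells of cage h must have product 6, leaving R5C6 = 6.
Row 6 already has 4, which forces R6C1 = 5.
Row 6 now contains 5, which forces R6C5 = 6.
Column 5 already has 3, leaving R2C5 = 4.
Cage g has product 60, leaving R2C6 = 3.
4 is placed in column 5, leaving R4C5 = 2.
2 is placed in row 4, which forces R4C6 = 4.
Row 5 now contains 6, which forces R5C5 = 5.
Cage i needs product 24; hence R3C4 = 4.
Column 6 already has 4, leaving R3C6 = 2.
2 is placed in row 4, leaving R4C4 = 5.
Row 5 already has 5; hence R5C4 = 2.
The full grid is 3 4 2 6 1 5 / 2 6 5 1 4 3 / 6 5 1 4 3 2 / 1 3 6 5 2 4 / 4 1 3 2 5 6 / 5 2 4 3 6 1.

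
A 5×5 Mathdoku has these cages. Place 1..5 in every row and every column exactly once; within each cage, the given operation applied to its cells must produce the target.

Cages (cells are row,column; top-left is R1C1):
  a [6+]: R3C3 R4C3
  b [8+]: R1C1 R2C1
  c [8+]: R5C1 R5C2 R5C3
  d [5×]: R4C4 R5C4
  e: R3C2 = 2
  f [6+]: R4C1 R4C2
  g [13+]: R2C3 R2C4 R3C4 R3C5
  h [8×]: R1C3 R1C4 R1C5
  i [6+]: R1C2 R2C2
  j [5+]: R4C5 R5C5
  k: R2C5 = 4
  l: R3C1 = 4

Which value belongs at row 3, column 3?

K is a freebie, leaving R2C5 = 4.
L is a freebie; hence R3C1 = 4.
Cage e is given, which forces R3C2 = 2.
Row 1 needs a 3, and only R1C1 is open for it.
Column 1 already has 3, so R2C1 = 5.
5 is placed in row 2; hence R2C2 = 1.
Column 2 now contains 1; hence R1C2 = 5.
5 is placed in column 2, so R4C2 = 4.
Column 2 now contains 4, which forces R5C2 = 3.
Row 5 now contains 3, which forces R5C5 = 2.
Column 5 now contains 2, leaving R1C5 = 1.
The two cells of cage f must have sum 6, so R4C1 = 2.
Column 5 now contains 2; hence R4C5 = 3.
Row 5 already has 2, leaving R5C1 = 1.
Cage c has sum 8, leaving R5C3 = 4.
1 is placed in row 5, so R5C4 = 5.
4 is placed in column 3, which forces R1C3 = 2.
Cage h has product 8, so R1C4 = 4.
Cage g has sum 13; hence R2C3 = 3.
The 4 cells of cage g must have sum 13, so R2C4 = 2.
Column 4 already has 5, leaving R3C4 = 3.
Column 5 already has 3, which forces R3C5 = 5.
Column 4 already has 5; hence R4C4 = 1.
Row 3 now contains 5, which forces R3C3 = 1.
1 is placed in row 4, leaving R4C3 = 5.
Completed grid: 3 5 2 4 1 / 5 1 3 2 4 / 4 2 1 3 5 / 2 4 5 1 3 / 1 3 4 5 2.

1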